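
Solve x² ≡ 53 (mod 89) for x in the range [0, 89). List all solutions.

26, 63

89 ≡ 1 (mod 4), so we find a root by search.
Trying successive values, 26² = 676 ≡ 53 (mod 89). The other root is 89 − 26 = 63.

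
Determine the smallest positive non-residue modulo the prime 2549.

(2/2549) = −1, so 2 is the smallest positive non-residue mod 2549.

2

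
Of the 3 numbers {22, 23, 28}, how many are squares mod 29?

3

(22/29) = +1 → QR.
(23/29) = +1 → QR.
(28/29) = +1 → QR.
Total quadratic residues among the 3: 3.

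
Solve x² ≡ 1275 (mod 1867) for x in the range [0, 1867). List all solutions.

Since 1867 ≡ 3 (mod 4), a square root of 1275 is 1275^((1867+1)/4) = 1275^467 mod 1867.
Repeated squaring: 1275^2≡1335, 1275^4≡1107, 1275^8≡697, 1275^16≡389, 1275^32≡94, 1275^64≡1368, 1275^128≡690, 1275^256≡15 (mod 1867).
1275^467 = 1275^(256+128+64+16+2+1) ≡ 1536 (mod 1867).
Check: 1536² = 2359296 ≡ 1275 (mod 1867). The two roots are 331 and 1536.

331, 1536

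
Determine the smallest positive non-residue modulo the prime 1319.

(2/1319) = +1, so 2 is a residue.
(3/1319) = +1, so 3 is a residue.
(4/1319) = +1, so 4 is a residue.
(5/1319) = +1, so 5 is a residue.
(6/1319) = +1, so 6 is a residue.
(7/1319) = +1, so 7 is a residue.
(8/1319) = +1, so 8 is a residue.
(9/1319) = +1, so 9 is a residue.
(10/1319) = +1, so 10 is a residue.
(11/1319) = +1, so 11 is a residue.
(12/1319) = +1, so 12 is a residue.
(13/1319) = −1, so 13 is the smallest positive non-residue mod 1319.

13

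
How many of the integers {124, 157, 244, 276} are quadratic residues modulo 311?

(124/311) = -1 → non-residue.
(157/311) = +1 → QR.
(244/311) = -1 → non-residue.
(276/311) = -1 → non-residue.
Total quadratic residues among the 4: 1.

1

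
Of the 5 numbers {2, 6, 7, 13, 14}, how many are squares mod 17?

(2/17) = +1 → QR.
(6/17) = -1 → non-residue.
(7/17) = -1 → non-residue.
(13/17) = +1 → QR.
(14/17) = -1 → non-residue.
Total quadratic residues among the 5: 2.

2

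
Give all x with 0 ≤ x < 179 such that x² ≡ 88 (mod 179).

Since 179 ≡ 3 (mod 4), a square root of 88 is 88^((179+1)/4) = 88^45 mod 179.
Repeated squaring: 88^2≡47, 88^4≡61, 88^8≡141, 88^16≡12, 88^32≡144 (mod 179).
88^45 = 88^(32+8+4+1) ≡ 25 (mod 179).
Check: 25² = 625 ≡ 88 (mod 179). The two roots are 25 and 154.

25, 154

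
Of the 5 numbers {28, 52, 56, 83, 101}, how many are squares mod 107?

(28/107) = -1 → non-residue.
(52/107) = +1 → QR.
(56/107) = +1 → QR.
(83/107) = +1 → QR.
(101/107) = +1 → QR.
Total quadratic residues among the 5: 4.

4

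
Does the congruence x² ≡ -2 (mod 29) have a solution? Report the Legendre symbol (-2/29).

-1

Euler's criterion: (-2/29) ≡ 27^14 (mod 29).
27^2 ≡ 4 (mod 29)
27^4 ≡ 16 (mod 29)
27^8 ≡ 24 (mod 29)
27^14 = 27^(8+4+2) ≡ 28 (mod 29).
Result is 28 ≡ −1, so (-2/29) = −1.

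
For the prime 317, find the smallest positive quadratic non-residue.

(2/317) = −1, so 2 is the smallest positive non-residue mod 317.

2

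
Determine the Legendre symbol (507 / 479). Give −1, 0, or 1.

First reduce: 507 ≡ 28 (mod 479).
Pull out 2^2: since 479 ≡ 7 (mod 8), (2/479) = +1, so (2/479)^2 = +1.
Reciprocity: 7 ≡ 3 and 479 ≡ 3 (mod 4), so (7/479) = −(479/7).
Reduce top mod 7: now compute (3/7).
Reciprocity: 3 ≡ 3 and 7 ≡ 3 (mod 4), so (3/7) = −(7/3).
Reduce top mod 3: now compute (1/3).
Reached (1/3) = 1. Collecting the sign flips along the way, the symbol is +1.

1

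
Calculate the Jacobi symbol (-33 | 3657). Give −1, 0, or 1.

0

First reduce: -33 ≡ 3624 (mod 3657).
Pull out 2^3: since 3657 ≡ 1 (mod 8), (2/3657) = +1, so (2/3657)^3 = +1.
Reciprocity: 453 ≡ 1 and 3657 ≡ 1 (mod 4), so (453/3657) = +(3657/453).
Reduce top mod 453: now compute (33/453).
Reciprocity: 33 ≡ 1 and 453 ≡ 1 (mod 4), so (33/453) = +(453/33).
Reduce top mod 33: now compute (24/33).
Pull out 2^3: since 33 ≡ 1 (mod 8), (2/33) = +1, so (2/33)^3 = +1.
Reciprocity: 3 ≡ 3 and 33 ≡ 1 (mod 4), so (3/33) = +(33/3).
Reduce top mod 3: now compute (0/3).
Top reduces to 0: gcd > 1, so the symbol is 0.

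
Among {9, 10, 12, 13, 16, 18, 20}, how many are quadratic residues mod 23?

5

(9/23) = +1 → QR.
(10/23) = -1 → non-residue.
(12/23) = +1 → QR.
(13/23) = +1 → QR.
(16/23) = +1 → QR.
(18/23) = +1 → QR.
(20/23) = -1 → non-residue.
Total quadratic residues among the 7: 5.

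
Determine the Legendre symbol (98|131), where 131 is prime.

-1

Pull out 2: since 131 ≡ 3 (mod 8), (2/131) = -1.
Reciprocity: 49 ≡ 1 and 131 ≡ 3 (mod 4), so (49/131) = +(131/49).
Reduce top mod 49: now compute (33/49).
Reciprocity: 33 ≡ 1 and 49 ≡ 1 (mod 4), so (33/49) = +(49/33).
Reduce top mod 33: now compute (16/33).
Pull out 2^4: since 33 ≡ 1 (mod 8), (2/33) = +1, so (2/33)^4 = +1.
Reached (1/33) = 1. Collecting the sign flips along the way, the symbol is -1.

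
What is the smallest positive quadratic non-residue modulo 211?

2

(2/211) = −1, so 2 is the smallest positive non-residue mod 211.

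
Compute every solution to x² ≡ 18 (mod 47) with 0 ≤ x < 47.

Since 47 ≡ 3 (mod 4), a square root of 18 is 18^((47+1)/4) = 18^12 mod 47.
Repeated squaring: 18^2≡42, 18^4≡25, 18^8≡14 (mod 47).
18^12 = 18^(8+4) ≡ 21 (mod 47).
Check: 21² = 441 ≡ 18 (mod 47). The two roots are 21 and 26.

21, 26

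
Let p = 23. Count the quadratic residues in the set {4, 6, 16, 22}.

3

(4/23) = +1 → QR.
(6/23) = +1 → QR.
(16/23) = +1 → QR.
(22/23) = -1 → non-residue.
Total quadratic residues among the 4: 3.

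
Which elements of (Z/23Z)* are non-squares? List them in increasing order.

Square k = 1,…,11 (k and 23−k give the same square):
1²=1, 2²=4, 3²=9, 4²=16, 5²≡2, 6²≡13, 7²≡3, 8²≡18, 9²≡12, 10²≡8, 11²≡6 (mod 23).
The residues are {1, 2, 3, 4, 6, 8, 9, 12, 13, 16, 18}; the non-residues are the remaining 11 nonzero classes.

5,7,10,11,14,15,17,19,20,21,22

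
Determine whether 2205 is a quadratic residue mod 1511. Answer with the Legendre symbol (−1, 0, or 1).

1

First reduce: 2205 ≡ 694 (mod 1511).
Pull out 2: since 1511 ≡ 7 (mod 8), (2/1511) = +1.
Reciprocity: 347 ≡ 3 and 1511 ≡ 3 (mod 4), so (347/1511) = −(1511/347).
Reduce top mod 347: now compute (123/347).
Reciprocity: 123 ≡ 3 and 347 ≡ 3 (mod 4), so (123/347) = −(347/123).
Reduce top mod 123: now compute (101/123).
Reciprocity: 101 ≡ 1 and 123 ≡ 3 (mod 4), so (101/123) = +(123/101).
Reduce top mod 101: now compute (22/101).
Pull out 2: since 101 ≡ 5 (mod 8), (2/101) = -1.
Reciprocity: 11 ≡ 3 and 101 ≡ 1 (mod 4), so (11/101) = +(101/11).
Reduce top mod 11: now compute (2/11).
Pull out 2: since 11 ≡ 3 (mod 8), (2/11) = -1.
Reached (1/11) = 1. Collecting the sign flips along the way, the symbol is +1.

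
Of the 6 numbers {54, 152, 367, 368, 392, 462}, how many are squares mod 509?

3

(54/509) = +1 → QR.
(152/509) = +1 → QR.
(367/509) = -1 → non-residue.
(368/509) = +1 → QR.
(392/509) = -1 → non-residue.
(462/509) = -1 → non-residue.
Total quadratic residues among the 6: 3.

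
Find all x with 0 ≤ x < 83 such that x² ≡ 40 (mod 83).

Since 83 ≡ 3 (mod 4), a square root of 40 is 40^((83+1)/4) = 40^21 mod 83.
Repeated squaring: 40^2≡23, 40^4≡31, 40^8≡48, 40^16≡63 (mod 83).
40^21 = 40^(16+4+1) ≡ 17 (mod 83).
Check: 17² = 289 ≡ 40 (mod 83). The two roots are 17 and 66.

17, 66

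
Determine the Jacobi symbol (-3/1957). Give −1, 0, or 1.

First reduce: -3 ≡ 1954 (mod 1957).
Pull out 2: since 1957 ≡ 5 (mod 8), (2/1957) = -1.
Reciprocity: 977 ≡ 1 and 1957 ≡ 1 (mod 4), so (977/1957) = +(1957/977).
Reduce top mod 977: now compute (3/977).
Reciprocity: 3 ≡ 3 and 977 ≡ 1 (mod 4), so (3/977) = +(977/3).
Reduce top mod 3: now compute (2/3).
Pull out 2: since 3 ≡ 3 (mod 8), (2/3) = -1.
Reached (1/3) = 1. Collecting the sign flips along the way, the symbol is +1.

1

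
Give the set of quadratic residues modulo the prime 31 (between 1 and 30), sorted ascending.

1,2,4,5,7,8,9,10,14,16,18,19,20,25,28

Square k = 1,…,15 (k and 31−k give the same square):
1²=1, 2²=4, 3²=9, 4²=16, 5²=25, 6²≡5, 7²≡18, 8²≡2, 9²≡19, 10²≡7, 11²≡28, 12²≡20, 13²≡14, 14²≡10, 15²≡8 (mod 31).
So the quadratic residues mod 31 are {1, 2, 4, 5, 7, 8, 9, 10, 14, 16, 18, 19, 20, 25, 28}.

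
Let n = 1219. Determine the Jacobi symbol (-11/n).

1

First reduce: -11 ≡ 1208 (mod 1219).
Pull out 2^3: since 1219 ≡ 3 (mod 8), (2/1219) = -1, so (2/1219)^3 = -1.
Reciprocity: 151 ≡ 3 and 1219 ≡ 3 (mod 4), so (151/1219) = −(1219/151).
Reduce top mod 151: now compute (11/151).
Reciprocity: 11 ≡ 3 and 151 ≡ 3 (mod 4), so (11/151) = −(151/11).
Reduce top mod 11: now compute (8/11).
Pull out 2^3: since 11 ≡ 3 (mod 8), (2/11) = -1, so (2/11)^3 = -1.
Reached (1/11) = 1. Collecting the sign flips along the way, the symbol is +1.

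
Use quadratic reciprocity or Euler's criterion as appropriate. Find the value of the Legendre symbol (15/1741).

Reciprocity: 15 ≡ 3 and 1741 ≡ 1 (mod 4), so (15/1741) = +(1741/15).
Reduce top mod 15: now compute (1/15).
Reached (1/15) = 1. Collecting the sign flips along the way, the symbol is +1.

1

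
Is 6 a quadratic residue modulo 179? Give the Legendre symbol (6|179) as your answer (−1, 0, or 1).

Pull out 2: since 179 ≡ 3 (mod 8), (2/179) = -1.
Reciprocity: 3 ≡ 3 and 179 ≡ 3 (mod 4), so (3/179) = −(179/3).
Reduce top mod 3: now compute (2/3).
Pull out 2: since 3 ≡ 3 (mod 8), (2/3) = -1.
Reached (1/3) = 1. Collecting the sign flips along the way, the symbol is -1.

-1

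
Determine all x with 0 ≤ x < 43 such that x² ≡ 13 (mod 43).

20, 23

Since 43 ≡ 3 (mod 4), a square root of 13 is 13^((43+1)/4) = 13^11 mod 43.
Repeated squaring: 13^2≡40, 13^4≡9, 13^8≡38 (mod 43).
13^11 = 13^(8+2+1) ≡ 23 (mod 43).
Check: 23² = 529 ≡ 13 (mod 43). The two roots are 20 and 23.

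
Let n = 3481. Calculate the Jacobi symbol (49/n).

1

Reciprocity: 49 ≡ 1 and 3481 ≡ 1 (mod 4), so (49/3481) = +(3481/49).
Reduce top mod 49: now compute (2/49).
Pull out 2: since 49 ≡ 1 (mod 8), (2/49) = +1.
Reached (1/49) = 1. Collecting the sign flips along the way, the symbol is +1.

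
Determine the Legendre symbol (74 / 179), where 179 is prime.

1

Pull out 2: since 179 ≡ 3 (mod 8), (2/179) = -1.
Reciprocity: 37 ≡ 1 and 179 ≡ 3 (mod 4), so (37/179) = +(179/37).
Reduce top mod 37: now compute (31/37).
Reciprocity: 31 ≡ 3 and 37 ≡ 1 (mod 4), so (31/37) = +(37/31).
Reduce top mod 31: now compute (6/31).
Pull out 2: since 31 ≡ 7 (mod 8), (2/31) = +1.
Reciprocity: 3 ≡ 3 and 31 ≡ 3 (mod 4), so (3/31) = −(31/3).
Reduce top mod 3: now compute (1/3).
Reached (1/3) = 1. Collecting the sign flips along the way, the symbol is +1.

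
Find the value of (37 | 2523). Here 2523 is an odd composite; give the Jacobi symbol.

1

Reciprocity: 37 ≡ 1 and 2523 ≡ 3 (mod 4), so (37/2523) = +(2523/37).
Reduce top mod 37: now compute (7/37).
Reciprocity: 7 ≡ 3 and 37 ≡ 1 (mod 4), so (7/37) = +(37/7).
Reduce top mod 7: now compute (2/7).
Pull out 2: since 7 ≡ 7 (mod 8), (2/7) = +1.
Reached (1/7) = 1. Collecting the sign flips along the way, the symbol is +1.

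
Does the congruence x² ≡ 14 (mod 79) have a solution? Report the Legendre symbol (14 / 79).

Euler's criterion: (14/79) ≡ 14^39 (mod 79).
14^2 ≡ 38 (mod 79)
14^4 ≡ 22 (mod 79)
14^8 ≡ 10 (mod 79)
14^16 ≡ 21 (mod 79)
14^32 ≡ 46 (mod 79)
14^39 = 14^(32+4+2+1) ≡ 78 (mod 79).
Result is 78 ≡ −1, so (14/79) = −1.

-1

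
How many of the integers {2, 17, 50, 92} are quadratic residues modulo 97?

2

(2/97) = +1 → QR.
(17/97) = -1 → non-residue.
(50/97) = +1 → QR.
(92/97) = -1 → non-residue.
Total quadratic residues among the 4: 2.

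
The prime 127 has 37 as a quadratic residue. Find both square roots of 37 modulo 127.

Since 127 ≡ 3 (mod 4), a square root of 37 is 37^((127+1)/4) = 37^32 mod 127.
Repeated squaring: 37^2≡99, 37^4≡22, 37^8≡103, 37^16≡68, 37^32≡52 (mod 127).
37^32 = 37^(32) ≡ 52 (mod 127).
Check: 52² = 2704 ≡ 37 (mod 127). The two roots are 52 and 75.

52, 75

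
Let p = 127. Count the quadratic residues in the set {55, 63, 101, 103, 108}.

(55/127) = -1 → non-residue.
(63/127) = -1 → non-residue.
(101/127) = -1 → non-residue.
(103/127) = +1 → QR.
(108/127) = -1 → non-residue.
Total quadratic residues among the 5: 1.

1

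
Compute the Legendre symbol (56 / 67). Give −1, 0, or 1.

1

Euler's criterion: (56/67) ≡ 56^33 (mod 67).
56^2 ≡ 54 (mod 67)
56^4 ≡ 35 (mod 67)
56^8 ≡ 19 (mod 67)
56^16 ≡ 26 (mod 67)
56^32 ≡ 6 (mod 67)
56^33 = 56^(32+1) ≡ 1 (mod 67).
Result is 1, so (56/67) = 1.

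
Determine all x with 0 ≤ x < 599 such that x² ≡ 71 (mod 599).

Since 599 ≡ 3 (mod 4), a square root of 71 is 71^((599+1)/4) = 71^150 mod 599.
Repeated squaring: 71^2≡249, 71^4≡304, 71^8≡170, 71^16≡148, 71^32≡340, 71^64≡592, 71^128≡49 (mod 599).
71^150 = 71^(128+16+4+2) ≡ 431 (mod 599).
Check: 431² = 185761 ≡ 71 (mod 599). The two roots are 168 and 431.

168, 431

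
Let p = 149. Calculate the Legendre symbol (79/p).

-1

Reciprocity: 79 ≡ 3 and 149 ≡ 1 (mod 4), so (79/149) = +(149/79).
Reduce top mod 79: now compute (70/79).
Pull out 2: since 79 ≡ 7 (mod 8), (2/79) = +1.
Reciprocity: 35 ≡ 3 and 79 ≡ 3 (mod 4), so (35/79) = −(79/35).
Reduce top mod 35: now compute (9/35).
Reciprocity: 9 ≡ 1 and 35 ≡ 3 (mod 4), so (9/35) = +(35/9).
Reduce top mod 9: now compute (8/9).
Pull out 2^3: since 9 ≡ 1 (mod 8), (2/9) = +1, so (2/9)^3 = +1.
Reached (1/9) = 1. Collecting the sign flips along the way, the symbol is -1.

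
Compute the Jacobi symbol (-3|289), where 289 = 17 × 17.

First reduce: -3 ≡ 286 (mod 289).
Pull out 2: since 289 ≡ 1 (mod 8), (2/289) = +1.
Reciprocity: 143 ≡ 3 and 289 ≡ 1 (mod 4), so (143/289) = +(289/143).
Reduce top mod 143: now compute (3/143).
Reciprocity: 3 ≡ 3 and 143 ≡ 3 (mod 4), so (3/143) = −(143/3).
Reduce top mod 3: now compute (2/3).
Pull out 2: since 3 ≡ 3 (mod 8), (2/3) = -1.
Reached (1/3) = 1. Collecting the sign flips along the way, the symbol is +1.

1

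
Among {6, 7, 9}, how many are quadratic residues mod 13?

(6/13) = -1 → non-residue.
(7/13) = -1 → non-residue.
(9/13) = +1 → QR.
Total quadratic residues among the 3: 1.

1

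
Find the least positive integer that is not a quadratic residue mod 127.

3

(2/127) = +1, so 2 is a residue.
(3/127) = −1, so 3 is the smallest positive non-residue mod 127.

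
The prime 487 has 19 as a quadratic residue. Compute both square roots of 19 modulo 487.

Since 487 ≡ 3 (mod 4), a square root of 19 is 19^((487+1)/4) = 19^122 mod 487.
Repeated squaring: 19^2≡361, 19^4≡292, 19^8≡39, 19^16≡60, 19^32≡191, 19^64≡443 (mod 487).
19^122 = 19^(64+32+16+8+2) ≡ 301 (mod 487).
Check: 301² = 90601 ≡ 19 (mod 487). The two roots are 186 and 301.

186, 301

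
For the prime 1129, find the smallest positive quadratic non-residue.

(2/1129) = +1, so 2 is a residue.
(3/1129) = +1, so 3 is a residue.
(4/1129) = +1, so 4 is a residue.
(5/1129) = +1, so 5 is a residue.
(6/1129) = +1, so 6 is a residue.
(7/1129) = +1, so 7 is a residue.
(8/1129) = +1, so 8 is a residue.
(9/1129) = +1, so 9 is a residue.
(10/1129) = +1, so 10 is a residue.
(11/1129) = −1, so 11 is the smallest positive non-residue mod 1129.

11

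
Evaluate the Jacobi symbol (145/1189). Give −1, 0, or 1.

Reciprocity: 145 ≡ 1 and 1189 ≡ 1 (mod 4), so (145/1189) = +(1189/145).
Reduce top mod 145: now compute (29/145).
Reciprocity: 29 ≡ 1 and 145 ≡ 1 (mod 4), so (29/145) = +(145/29).
Reduce top mod 29: now compute (0/29).
Top reduces to 0: gcd > 1, so the symbol is 0.

0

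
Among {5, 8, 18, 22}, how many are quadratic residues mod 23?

(5/23) = -1 → non-residue.
(8/23) = +1 → QR.
(18/23) = +1 → QR.
(22/23) = -1 → non-residue.
Total quadratic residues among the 4: 2.

2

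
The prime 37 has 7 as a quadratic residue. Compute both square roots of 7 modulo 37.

37 ≡ 1 (mod 4), so we find a root by search.
Trying successive values, 9² = 81 ≡ 7 (mod 37). The other root is 37 − 9 = 28.

9, 28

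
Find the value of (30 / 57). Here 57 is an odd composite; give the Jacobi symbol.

Pull out 2: since 57 ≡ 1 (mod 8), (2/57) = +1.
Reciprocity: 15 ≡ 3 and 57 ≡ 1 (mod 4), so (15/57) = +(57/15).
Reduce top mod 15: now compute (12/15).
Pull out 2^2: since 15 ≡ 7 (mod 8), (2/15) = +1, so (2/15)^2 = +1.
Reciprocity: 3 ≡ 3 and 15 ≡ 3 (mod 4), so (3/15) = −(15/3).
Reduce top mod 3: now compute (0/3).
Top reduces to 0: gcd > 1, so the symbol is 0.

0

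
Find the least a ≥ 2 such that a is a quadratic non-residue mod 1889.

(2/1889) = +1, so 2 is a residue.
(3/1889) = −1, so 3 is the smallest positive non-residue mod 1889.

3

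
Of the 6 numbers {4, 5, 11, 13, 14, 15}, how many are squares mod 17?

3

(4/17) = +1 → QR.
(5/17) = -1 → non-residue.
(11/17) = -1 → non-residue.
(13/17) = +1 → QR.
(14/17) = -1 → non-residue.
(15/17) = +1 → QR.
Total quadratic residues among the 6: 3.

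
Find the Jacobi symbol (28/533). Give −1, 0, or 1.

Pull out 2^2: since 533 ≡ 5 (mod 8), (2/533) = -1, so (2/533)^2 = +1.
Reciprocity: 7 ≡ 3 and 533 ≡ 1 (mod 4), so (7/533) = +(533/7).
Reduce top mod 7: now compute (1/7).
Reached (1/7) = 1. Collecting the sign flips along the way, the symbol is +1.

1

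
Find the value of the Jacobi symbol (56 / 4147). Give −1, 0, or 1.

Pull out 2^3: since 4147 ≡ 3 (mod 8), (2/4147) = -1, so (2/4147)^3 = -1.
Reciprocity: 7 ≡ 3 and 4147 ≡ 3 (mod 4), so (7/4147) = −(4147/7).
Reduce top mod 7: now compute (3/7).
Reciprocity: 3 ≡ 3 and 7 ≡ 3 (mod 4), so (3/7) = −(7/3).
Reduce top mod 3: now compute (1/3).
Reached (1/3) = 1. Collecting the sign flips along the way, the symbol is -1.

-1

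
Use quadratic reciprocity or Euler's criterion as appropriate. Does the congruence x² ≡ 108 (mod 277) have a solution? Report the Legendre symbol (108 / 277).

Euler's criterion: (108/277) ≡ 108^138 (mod 277).
108^2 ≡ 30 (mod 277)
108^4 ≡ 69 (mod 277)
108^8 ≡ 52 (mod 277)
108^16 ≡ 211 (mod 277)
108^32 ≡ 201 (mod 277)
108^64 ≡ 236 (mod 277)
108^128 ≡ 19 (mod 277)
108^138 = 108^(128+8+2) ≡ 1 (mod 277).
Result is 1, so (108/277) = 1.

1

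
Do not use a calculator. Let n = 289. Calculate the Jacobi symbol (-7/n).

First reduce: -7 ≡ 282 (mod 289).
Pull out 2: since 289 ≡ 1 (mod 8), (2/289) = +1.
Reciprocity: 141 ≡ 1 and 289 ≡ 1 (mod 4), so (141/289) = +(289/141).
Reduce top mod 141: now compute (7/141).
Reciprocity: 7 ≡ 3 and 141 ≡ 1 (mod 4), so (7/141) = +(141/7).
Reduce top mod 7: now compute (1/7).
Reached (1/7) = 1. Collecting the sign flips along the way, the symbol is +1.

1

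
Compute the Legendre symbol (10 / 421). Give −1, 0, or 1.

-1

Pull out 2: since 421 ≡ 5 (mod 8), (2/421) = -1.
Reciprocity: 5 ≡ 1 and 421 ≡ 1 (mod 4), so (5/421) = +(421/5).
Reduce top mod 5: now compute (1/5).
Reached (1/5) = 1. Collecting the sign flips along the way, the symbol is -1.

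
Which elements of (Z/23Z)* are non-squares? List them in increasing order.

5,7,10,11,14,15,17,19,20,21,22

Square k = 1,…,11 (k and 23−k give the same square):
1²=1, 2²=4, 3²=9, 4²=16, 5²≡2, 6²≡13, 7²≡3, 8²≡18, 9²≡12, 10²≡8, 11²≡6 (mod 23).
The residues are {1, 2, 3, 4, 6, 8, 9, 12, 13, 16, 18}; the non-residues are the remaining 11 nonzero classes.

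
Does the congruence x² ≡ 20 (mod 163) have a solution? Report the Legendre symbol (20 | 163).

Pull out 2^2: since 163 ≡ 3 (mod 8), (2/163) = -1, so (2/163)^2 = +1.
Reciprocity: 5 ≡ 1 and 163 ≡ 3 (mod 4), so (5/163) = +(163/5).
Reduce top mod 5: now compute (3/5).
Reciprocity: 3 ≡ 3 and 5 ≡ 1 (mod 4), so (3/5) = +(5/3).
Reduce top mod 3: now compute (2/3).
Pull out 2: since 3 ≡ 3 (mod 8), (2/3) = -1.
Reached (1/3) = 1. Collecting the sign flips along the way, the symbol is -1.

-1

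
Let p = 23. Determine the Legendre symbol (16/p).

1

Pull out 2^4: since 23 ≡ 7 (mod 8), (2/23) = +1, so (2/23)^4 = +1.
Reached (1/23) = 1. Collecting the sign flips along the way, the symbol is +1.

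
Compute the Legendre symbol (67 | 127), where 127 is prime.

-1

Reciprocity: 67 ≡ 3 and 127 ≡ 3 (mod 4), so (67/127) = −(127/67).
Reduce top mod 67: now compute (60/67).
Pull out 2^2: since 67 ≡ 3 (mod 8), (2/67) = -1, so (2/67)^2 = +1.
Reciprocity: 15 ≡ 3 and 67 ≡ 3 (mod 4), so (15/67) = −(67/15).
Reduce top mod 15: now compute (7/15).
Reciprocity: 7 ≡ 3 and 15 ≡ 3 (mod 4), so (7/15) = −(15/7).
Reduce top mod 7: now compute (1/7).
Reached (1/7) = 1. Collecting the sign flips along the way, the symbol is -1.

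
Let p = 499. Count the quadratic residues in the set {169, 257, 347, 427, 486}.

(169/499) = +1 → QR.
(257/499) = +1 → QR.
(347/499) = -1 → non-residue.
(427/499) = +1 → QR.
(486/499) = +1 → QR.
Total quadratic residues among the 5: 4.

4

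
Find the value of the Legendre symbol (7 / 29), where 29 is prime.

Reciprocity: 7 ≡ 3 and 29 ≡ 1 (mod 4), so (7/29) = +(29/7).
Reduce top mod 7: now compute (1/7).
Reached (1/7) = 1. Collecting the sign flips along the way, the symbol is +1.

1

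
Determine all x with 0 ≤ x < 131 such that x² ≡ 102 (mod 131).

Since 131 ≡ 3 (mod 4), a square root of 102 is 102^((131+1)/4) = 102^33 mod 131.
Repeated squaring: 102^2≡55, 102^4≡12, 102^8≡13, 102^16≡38, 102^32≡3 (mod 131).
102^33 = 102^(32+1) ≡ 44 (mod 131).
Check: 44² = 1936 ≡ 102 (mod 131). The two roots are 44 and 87.

44, 87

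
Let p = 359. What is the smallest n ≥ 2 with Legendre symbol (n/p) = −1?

7

(2/359) = +1, so 2 is a residue.
(3/359) = +1, so 3 is a residue.
(4/359) = +1, so 4 is a residue.
(5/359) = +1, so 5 is a residue.
(6/359) = +1, so 6 is a residue.
(7/359) = −1, so 7 is the smallest positive non-residue mod 359.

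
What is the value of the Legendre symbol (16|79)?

Euler's criterion: (16/79) ≡ 16^39 (mod 79).
16^2 ≡ 19 (mod 79)
16^4 ≡ 45 (mod 79)
16^8 ≡ 50 (mod 79)
16^16 ≡ 51 (mod 79)
16^32 ≡ 73 (mod 79)
16^39 = 16^(32+4+2+1) ≡ 1 (mod 79).
Result is 1, so (16/79) = 1.

1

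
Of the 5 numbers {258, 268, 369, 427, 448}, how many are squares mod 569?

(258/569) = -1 → non-residue.
(268/569) = +1 → QR.
(369/569) = +1 → QR.
(427/569) = +1 → QR.
(448/569) = +1 → QR.
Total quadratic residues among the 5: 4.

4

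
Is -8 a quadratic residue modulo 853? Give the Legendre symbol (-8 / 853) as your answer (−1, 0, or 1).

Euler's criterion: (-8/853) ≡ 845^426 (mod 853).
845^2 ≡ 64 (mod 853)
845^4 ≡ 684 (mod 853)
845^8 ≡ 412 (mod 853)
845^16 ≡ 850 (mod 853)
845^32 ≡ 9 (mod 853)
845^64 ≡ 81 (mod 853)
845^128 ≡ 590 (mod 853)
845^256 ≡ 76 (mod 853)
845^426 = 845^(256+128+32+8+2) ≡ 852 (mod 853).
Result is 852 ≡ −1, so (-8/853) = −1.

-1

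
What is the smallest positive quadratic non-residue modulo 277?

(2/277) = −1, so 2 is the smallest positive non-residue mod 277.

2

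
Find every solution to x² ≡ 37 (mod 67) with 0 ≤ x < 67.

29, 38

Since 67 ≡ 3 (mod 4), a square root of 37 is 37^((67+1)/4) = 37^17 mod 67.
Repeated squaring: 37^2≡29, 37^4≡37, 37^8≡29, 37^16≡37 (mod 67).
37^17 = 37^(16+1) ≡ 29 (mod 67).
Check: 29² = 841 ≡ 37 (mod 67). The two roots are 29 and 38.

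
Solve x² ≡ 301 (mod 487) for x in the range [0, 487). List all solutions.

Since 487 ≡ 3 (mod 4), a square root of 301 is 301^((487+1)/4) = 301^122 mod 487.
Repeated squaring: 301^2≡19, 301^4≡361, 301^8≡292, 301^16≡39, 301^32≡60, 301^64≡191 (mod 487).
301^122 = 301^(64+32+16+8+2) ≡ 284 (mod 487).
Check: 284² = 80656 ≡ 301 (mod 487). The two roots are 203 and 284.

203, 284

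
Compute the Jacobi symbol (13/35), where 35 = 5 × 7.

Reciprocity: 13 ≡ 1 and 35 ≡ 3 (mod 4), so (13/35) = +(35/13).
Reduce top mod 13: now compute (9/13).
Reciprocity: 9 ≡ 1 and 13 ≡ 1 (mod 4), so (9/13) = +(13/9).
Reduce top mod 9: now compute (4/9).
Pull out 2^2: since 9 ≡ 1 (mod 8), (2/9) = +1, so (2/9)^2 = +1.
Reached (1/9) = 1. Collecting the sign flips along the way, the symbol is +1.

1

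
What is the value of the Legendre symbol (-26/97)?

First reduce: -26 ≡ 71 (mod 97).
Reciprocity: 71 ≡ 3 and 97 ≡ 1 (mod 4), so (71/97) = +(97/71).
Reduce top mod 71: now compute (26/71).
Pull out 2: since 71 ≡ 7 (mod 8), (2/71) = +1.
Reciprocity: 13 ≡ 1 and 71 ≡ 3 (mod 4), so (13/71) = +(71/13).
Reduce top mod 13: now compute (6/13).
Pull out 2: since 13 ≡ 5 (mod 8), (2/13) = -1.
Reciprocity: 3 ≡ 3 and 13 ≡ 1 (mod 4), so (3/13) = +(13/3).
Reduce top mod 3: now compute (1/3).
Reached (1/3) = 1. Collecting the sign flips along the way, the symbol is -1.

-1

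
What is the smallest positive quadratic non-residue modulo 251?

2

(2/251) = −1, so 2 is the smallest positive non-residue mod 251.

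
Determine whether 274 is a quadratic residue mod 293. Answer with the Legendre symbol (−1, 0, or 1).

-1

Euler's criterion: (274/293) ≡ 274^146 (mod 293).
274^2 ≡ 68 (mod 293)
274^4 ≡ 229 (mod 293)
274^8 ≡ 287 (mod 293)
274^16 ≡ 36 (mod 293)
274^32 ≡ 124 (mod 293)
274^64 ≡ 140 (mod 293)
274^128 ≡ 262 (mod 293)
274^146 = 274^(128+16+2) ≡ 292 (mod 293).
Result is 292 ≡ −1, so (274/293) = −1.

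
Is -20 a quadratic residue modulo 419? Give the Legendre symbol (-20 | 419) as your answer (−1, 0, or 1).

-1

Euler's criterion: (-20/419) ≡ 399^209 (mod 419).
399^2 ≡ 400 (mod 419)
399^4 ≡ 361 (mod 419)
399^8 ≡ 12 (mod 419)
399^16 ≡ 144 (mod 419)
399^32 ≡ 205 (mod 419)
399^64 ≡ 125 (mod 419)
399^128 ≡ 122 (mod 419)
399^209 = 399^(128+64+16+1) ≡ 418 (mod 419).
Result is 418 ≡ −1, so (-20/419) = −1.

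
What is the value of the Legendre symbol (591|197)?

First reduce: 591 ≡ 0 (mod 197).
Top reduces to 0: gcd > 1, so the symbol is 0.

0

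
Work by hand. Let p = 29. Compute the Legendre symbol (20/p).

1

Euler's criterion: (20/29) ≡ 20^14 (mod 29).
20^2 ≡ 23 (mod 29)
20^4 ≡ 7 (mod 29)
20^8 ≡ 20 (mod 29)
20^14 = 20^(8+4+2) ≡ 1 (mod 29).
Result is 1, so (20/29) = 1.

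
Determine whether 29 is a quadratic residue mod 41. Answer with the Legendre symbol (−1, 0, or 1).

-1

Euler's criterion: (29/41) ≡ 29^20 (mod 41).
29^2 ≡ 21 (mod 41)
29^4 ≡ 31 (mod 41)
29^8 ≡ 18 (mod 41)
29^16 ≡ 37 (mod 41)
29^20 = 29^(16+4) ≡ 40 (mod 41).
Result is 40 ≡ −1, so (29/41) = −1.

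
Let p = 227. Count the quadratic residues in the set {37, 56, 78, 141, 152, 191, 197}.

2

(37/227) = -1 → non-residue.
(56/227) = -1 → non-residue.
(78/227) = +1 → QR.
(141/227) = +1 → QR.
(152/227) = -1 → non-residue.
(191/227) = -1 → non-residue.
(197/227) = -1 → non-residue.
Total quadratic residues among the 7: 2.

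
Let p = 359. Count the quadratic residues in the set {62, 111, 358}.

1

(62/359) = -1 → non-residue.
(111/359) = +1 → QR.
(358/359) = -1 → non-residue.
Total quadratic residues among the 3: 1.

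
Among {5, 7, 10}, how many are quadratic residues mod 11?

1

(5/11) = +1 → QR.
(7/11) = -1 → non-residue.
(10/11) = -1 → non-residue.
Total quadratic residues among the 3: 1.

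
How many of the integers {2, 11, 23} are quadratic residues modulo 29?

1

(2/29) = -1 → non-residue.
(11/29) = -1 → non-residue.
(23/29) = +1 → QR.
Total quadratic residues among the 3: 1.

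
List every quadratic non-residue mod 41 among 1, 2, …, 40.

3 6 7 11 12 13 14 15 17 19 22 24 26 27 28 29 30 34 35 38

Square k = 1,…,20 (k and 41−k give the same square):
1²=1, 2²=4, 3²=9, 4²=16, 5²=25, 6²=36, 7²≡8, 8²≡23, 9²≡40, 10²≡18, 11²≡39, 12²≡21, 13²≡5, 14²≡32, 15²≡20, 16²≡10, 17²≡2, 18²≡37, 19²≡33, 20²≡31 (mod 41).
The residues are {1, 2, 4, 5, 8, 9, 10, 16, 18, 20, 21, 23, 25, 31, 32, 33, 36, 37, 39, 40}; the non-residues are the remaining 20 nonzero classes.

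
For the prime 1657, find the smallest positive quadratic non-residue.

5

(2/1657) = +1, so 2 is a residue.
(3/1657) = +1, so 3 is a residue.
(4/1657) = +1, so 4 is a residue.
(5/1657) = −1, so 5 is the smallest positive non-residue mod 1657.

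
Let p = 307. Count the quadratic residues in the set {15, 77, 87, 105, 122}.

5

(15/307) = +1 → QR.
(77/307) = +1 → QR.
(87/307) = +1 → QR.
(105/307) = +1 → QR.
(122/307) = +1 → QR.
Total quadratic residues among the 5: 5.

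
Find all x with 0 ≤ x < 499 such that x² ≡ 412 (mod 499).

80, 419

Since 499 ≡ 3 (mod 4), a square root of 412 is 412^((499+1)/4) = 412^125 mod 499.
Repeated squaring: 412^2≡84, 412^4≡70, 412^8≡409, 412^16≡116, 412^32≡482, 412^64≡289 (mod 499).
412^125 = 412^(64+32+16+8+4+1) ≡ 80 (mod 499).
Check: 80² = 6400 ≡ 412 (mod 499). The two roots are 80 and 419.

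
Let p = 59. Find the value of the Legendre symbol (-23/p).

1

First reduce: -23 ≡ 36 (mod 59).
Pull out 2^2: since 59 ≡ 3 (mod 8), (2/59) = -1, so (2/59)^2 = +1.
Reciprocity: 9 ≡ 1 and 59 ≡ 3 (mod 4), so (9/59) = +(59/9).
Reduce top mod 9: now compute (5/9).
Reciprocity: 5 ≡ 1 and 9 ≡ 1 (mod 4), so (5/9) = +(9/5).
Reduce top mod 5: now compute (4/5).
Pull out 2^2: since 5 ≡ 5 (mod 8), (2/5) = -1, so (2/5)^2 = +1.
Reached (1/5) = 1. Collecting the sign flips along the way, the symbol is +1.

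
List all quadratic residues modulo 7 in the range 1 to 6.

1 2 4

Square k = 1,…,3 (k and 7−k give the same square):
1²=1, 2²=4, 3²≡2 (mod 7).
So the quadratic residues mod 7 are {1, 2, 4}.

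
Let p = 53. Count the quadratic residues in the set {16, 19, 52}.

2

(16/53) = +1 → QR.
(19/53) = -1 → non-residue.
(52/53) = +1 → QR.
Total quadratic residues among the 3: 2.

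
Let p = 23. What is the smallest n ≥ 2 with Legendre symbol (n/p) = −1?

(2/23) = +1, so 2 is a residue.
(3/23) = +1, so 3 is a residue.
(4/23) = +1, so 4 is a residue.
(5/23) = −1, so 5 is the smallest positive non-residue mod 23.

5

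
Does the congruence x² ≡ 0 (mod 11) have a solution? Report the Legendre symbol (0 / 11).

Top reduces to 0: gcd > 1, so the symbol is 0.

0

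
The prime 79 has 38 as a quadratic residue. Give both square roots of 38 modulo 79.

14, 65

Since 79 ≡ 3 (mod 4), a square root of 38 is 38^((79+1)/4) = 38^20 mod 79.
Repeated squaring: 38^2≡22, 38^4≡10, 38^8≡21, 38^16≡46 (mod 79).
38^20 = 38^(16+4) ≡ 65 (mod 79).
Check: 65² = 4225 ≡ 38 (mod 79). The two roots are 14 and 65.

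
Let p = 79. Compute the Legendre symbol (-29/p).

Euler's criterion: (-29/79) ≡ 50^39 (mod 79).
50^2 ≡ 51 (mod 79)
50^4 ≡ 73 (mod 79)
50^8 ≡ 36 (mod 79)
50^16 ≡ 32 (mod 79)
50^32 ≡ 76 (mod 79)
50^39 = 50^(32+4+2+1) ≡ 1 (mod 79).
Result is 1, so (-29/79) = 1.

1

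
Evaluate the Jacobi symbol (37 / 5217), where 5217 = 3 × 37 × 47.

0

Reciprocity: 37 ≡ 1 and 5217 ≡ 1 (mod 4), so (37/5217) = +(5217/37).
Reduce top mod 37: now compute (0/37).
Top reduces to 0: gcd > 1, so the symbol is 0.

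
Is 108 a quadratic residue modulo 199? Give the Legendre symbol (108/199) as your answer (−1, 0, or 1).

Pull out 2^2: since 199 ≡ 7 (mod 8), (2/199) = +1, so (2/199)^2 = +1.
Reciprocity: 27 ≡ 3 and 199 ≡ 3 (mod 4), so (27/199) = −(199/27).
Reduce top mod 27: now compute (10/27).
Pull out 2: since 27 ≡ 3 (mod 8), (2/27) = -1.
Reciprocity: 5 ≡ 1 and 27 ≡ 3 (mod 4), so (5/27) = +(27/5).
Reduce top mod 5: now compute (2/5).
Pull out 2: since 5 ≡ 5 (mod 8), (2/5) = -1.
Reached (1/5) = 1. Collecting the sign flips along the way, the symbol is -1.

-1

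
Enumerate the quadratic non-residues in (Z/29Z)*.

Square k = 1,…,14 (k and 29−k give the same square):
1²=1, 2²=4, 3²=9, 4²=16, 5²=25, 6²≡7, 7²≡20, 8²≡6, 9²≡23, 10²≡13, 11²≡5, 12²≡28, 13²≡24, 14²≡22 (mod 29).
The residues are {1, 4, 5, 6, 7, 9, 13, 16, 20, 22, 23, 24, 25, 28}; the non-residues are the remaining 14 nonzero classes.

2 3 8 10 11 12 14 15 17 18 19 21 26 27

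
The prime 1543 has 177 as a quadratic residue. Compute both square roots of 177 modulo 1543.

Since 1543 ≡ 3 (mod 4), a square root of 177 is 177^((1543+1)/4) = 177^386 mod 1543.
Repeated squaring: 177^2≡469, 177^4≡855, 177^8≡1186, 177^16≡923, 177^32≡193, 177^64≡217, 177^128≡799, 177^256≡1142 (mod 1543).
177^386 = 177^(256+128+2) ≡ 1010 (mod 1543).
Check: 1010² = 1020100 ≡ 177 (mod 1543). The two roots are 533 and 1010.

533, 1010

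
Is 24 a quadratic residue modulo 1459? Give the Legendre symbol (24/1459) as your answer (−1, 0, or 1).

1

Pull out 2^3: since 1459 ≡ 3 (mod 8), (2/1459) = -1, so (2/1459)^3 = -1.
Reciprocity: 3 ≡ 3 and 1459 ≡ 3 (mod 4), so (3/1459) = −(1459/3).
Reduce top mod 3: now compute (1/3).
Reached (1/3) = 1. Collecting the sign flips along the way, the symbol is +1.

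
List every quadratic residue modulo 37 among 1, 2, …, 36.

1,3,4,7,9,10,11,12,16,21,25,26,27,28,30,33,34,36

Square k = 1,…,18 (k and 37−k give the same square):
1²=1, 2²=4, 3²=9, 4²=16, 5²=25, 6²=36, 7²≡12, 8²≡27, 9²≡7, 10²≡26, 11²≡10, 12²≡33, 13²≡21, 14²≡11, 15²≡3, 16²≡34, 17²≡30, 18²≡28 (mod 37).
So the quadratic residues mod 37 are {1, 3, 4, 7, 9, 10, 11, 12, 16, 21, 25, 26, 27, 28, 30, 33, 34, 36}.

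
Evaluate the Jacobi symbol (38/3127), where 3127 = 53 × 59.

-1

Pull out 2: since 3127 ≡ 7 (mod 8), (2/3127) = +1.
Reciprocity: 19 ≡ 3 and 3127 ≡ 3 (mod 4), so (19/3127) = −(3127/19).
Reduce top mod 19: now compute (11/19).
Reciprocity: 11 ≡ 3 and 19 ≡ 3 (mod 4), so (11/19) = −(19/11).
Reduce top mod 11: now compute (8/11).
Pull out 2^3: since 11 ≡ 3 (mod 8), (2/11) = -1, so (2/11)^3 = -1.
Reached (1/11) = 1. Collecting the sign flips along the way, the symbol is -1.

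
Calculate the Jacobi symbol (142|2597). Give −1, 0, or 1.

Pull out 2: since 2597 ≡ 5 (mod 8), (2/2597) = -1.
Reciprocity: 71 ≡ 3 and 2597 ≡ 1 (mod 4), so (71/2597) = +(2597/71).
Reduce top mod 71: now compute (41/71).
Reciprocity: 41 ≡ 1 and 71 ≡ 3 (mod 4), so (41/71) = +(71/41).
Reduce top mod 41: now compute (30/41).
Pull out 2: since 41 ≡ 1 (mod 8), (2/41) = +1.
Reciprocity: 15 ≡ 3 and 41 ≡ 1 (mod 4), so (15/41) = +(41/15).
Reduce top mod 15: now compute (11/15).
Reciprocity: 11 ≡ 3 and 15 ≡ 3 (mod 4), so (11/15) = −(15/11).
Reduce top mod 11: now compute (4/11).
Pull out 2^2: since 11 ≡ 3 (mod 8), (2/11) = -1, so (2/11)^2 = +1.
Reached (1/11) = 1. Collecting the sign flips along the way, the symbol is +1.

1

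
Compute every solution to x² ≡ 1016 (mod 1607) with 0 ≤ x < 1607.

Since 1607 ≡ 3 (mod 4), a square root of 1016 is 1016^((1607+1)/4) = 1016^402 mod 1607.
Repeated squaring: 1016^2≡562, 1016^4≡872, 1016^8≡273, 1016^16≡607, 1016^32≡446, 1016^64≡1255, 1016^128≡165, 1016^256≡1513 (mod 1607).
1016^402 = 1016^(256+128+16+2) ≡ 1308 (mod 1607).
Check: 1308² = 1710864 ≡ 1016 (mod 1607). The two roots are 299 and 1308.

299, 1308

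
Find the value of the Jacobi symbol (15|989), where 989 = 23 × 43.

Reciprocity: 15 ≡ 3 and 989 ≡ 1 (mod 4), so (15/989) = +(989/15).
Reduce top mod 15: now compute (14/15).
Pull out 2: since 15 ≡ 7 (mod 8), (2/15) = +1.
Reciprocity: 7 ≡ 3 and 15 ≡ 3 (mod 4), so (7/15) = −(15/7).
Reduce top mod 7: now compute (1/7).
Reached (1/7) = 1. Collecting the sign flips along the way, the symbol is -1.

-1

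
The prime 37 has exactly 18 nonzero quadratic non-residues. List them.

Square k = 1,…,18 (k and 37−k give the same square):
1²=1, 2²=4, 3²=9, 4²=16, 5²=25, 6²=36, 7²≡12, 8²≡27, 9²≡7, 10²≡26, 11²≡10, 12²≡33, 13²≡21, 14²≡11, 15²≡3, 16²≡34, 17²≡30, 18²≡28 (mod 37).
The residues are {1, 3, 4, 7, 9, 10, 11, 12, 16, 21, 25, 26, 27, 28, 30, 33, 34, 36}; the non-residues are the remaining 18 nonzero classes.

2, 5, 6, 8, 13, 14, 15, 17, 18, 19, 20, 22, 23, 24, 29, 31, 32, 35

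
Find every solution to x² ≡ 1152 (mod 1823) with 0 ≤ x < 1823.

Since 1823 ≡ 3 (mod 4), a square root of 1152 is 1152^((1823+1)/4) = 1152^456 mod 1823.
Repeated squaring: 1152^2≡1783, 1152^4≡1600, 1152^8≡508, 1152^16≡1021, 1152^32≡1508, 1152^64≡783, 1152^128≡561, 1152^256≡1165 (mod 1823).
1152^456 = 1152^(256+128+64+8) ≡ 1356 (mod 1823).
Check: 1356² = 1838736 ≡ 1152 (mod 1823). The two roots are 467 and 1356.

467, 1356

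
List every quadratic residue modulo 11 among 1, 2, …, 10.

Square k = 1,…,5 (k and 11−k give the same square):
1²=1, 2²=4, 3²=9, 4²≡5, 5²≡3 (mod 11).
So the quadratic residues mod 11 are {1, 3, 4, 5, 9}.

1 3 4 5 9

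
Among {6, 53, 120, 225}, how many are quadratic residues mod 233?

(6/233) = -1 → non-residue.
(53/233) = -1 → non-residue.
(120/233) = +1 → QR.
(225/233) = +1 → QR.
Total quadratic residues among the 4: 2.

2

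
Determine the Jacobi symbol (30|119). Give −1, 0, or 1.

Pull out 2: since 119 ≡ 7 (mod 8), (2/119) = +1.
Reciprocity: 15 ≡ 3 and 119 ≡ 3 (mod 4), so (15/119) = −(119/15).
Reduce top mod 15: now compute (14/15).
Pull out 2: since 15 ≡ 7 (mod 8), (2/15) = +1.
Reciprocity: 7 ≡ 3 and 15 ≡ 3 (mod 4), so (7/15) = −(15/7).
Reduce top mod 7: now compute (1/7).
Reached (1/7) = 1. Collecting the sign flips along the way, the symbol is +1.

1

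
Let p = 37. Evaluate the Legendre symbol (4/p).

Pull out 2^2: since 37 ≡ 5 (mod 8), (2/37) = -1, so (2/37)^2 = +1.
Reached (1/37) = 1. Collecting the sign flips along the way, the symbol is +1.

1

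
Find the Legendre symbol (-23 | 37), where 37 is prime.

First reduce: -23 ≡ 14 (mod 37).
Pull out 2: since 37 ≡ 5 (mod 8), (2/37) = -1.
Reciprocity: 7 ≡ 3 and 37 ≡ 1 (mod 4), so (7/37) = +(37/7).
Reduce top mod 7: now compute (2/7).
Pull out 2: since 7 ≡ 7 (mod 8), (2/7) = +1.
Reached (1/7) = 1. Collecting the sign flips along the way, the symbol is -1.

-1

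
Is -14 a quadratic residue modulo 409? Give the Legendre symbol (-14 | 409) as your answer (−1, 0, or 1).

-1

First reduce: -14 ≡ 395 (mod 409).
Reciprocity: 395 ≡ 3 and 409 ≡ 1 (mod 4), so (395/409) = +(409/395).
Reduce top mod 395: now compute (14/395).
Pull out 2: since 395 ≡ 3 (mod 8), (2/395) = -1.
Reciprocity: 7 ≡ 3 and 395 ≡ 3 (mod 4), so (7/395) = −(395/7).
Reduce top mod 7: now compute (3/7).
Reciprocity: 3 ≡ 3 and 7 ≡ 3 (mod 4), so (3/7) = −(7/3).
Reduce top mod 3: now compute (1/3).
Reached (1/3) = 1. Collecting the sign flips along the way, the symbol is -1.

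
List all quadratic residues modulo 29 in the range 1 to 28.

Square k = 1,…,14 (k and 29−k give the same square):
1²=1, 2²=4, 3²=9, 4²=16, 5²=25, 6²≡7, 7²≡20, 8²≡6, 9²≡23, 10²≡13, 11²≡5, 12²≡28, 13²≡24, 14²≡22 (mod 29).
So the quadratic residues mod 29 are {1, 4, 5, 6, 7, 9, 13, 16, 20, 22, 23, 24, 25, 28}.

1, 4, 5, 6, 7, 9, 13, 16, 20, 22, 23, 24, 25, 28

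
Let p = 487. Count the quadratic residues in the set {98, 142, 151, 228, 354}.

(98/487) = +1 → QR.
(142/487) = +1 → QR.
(151/487) = -1 → non-residue.
(228/487) = -1 → non-residue.
(354/487) = +1 → QR.
Total quadratic residues among the 5: 3.

3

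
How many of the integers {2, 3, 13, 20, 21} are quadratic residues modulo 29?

2

(2/29) = -1 → non-residue.
(3/29) = -1 → non-residue.
(13/29) = +1 → QR.
(20/29) = +1 → QR.
(21/29) = -1 → non-residue.
Total quadratic residues among the 5: 2.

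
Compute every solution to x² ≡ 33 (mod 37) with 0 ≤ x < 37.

12, 25

37 ≡ 1 (mod 4), so we find a root by search.
Trying successive values, 12² = 144 ≡ 33 (mod 37). The other root is 37 − 12 = 25.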